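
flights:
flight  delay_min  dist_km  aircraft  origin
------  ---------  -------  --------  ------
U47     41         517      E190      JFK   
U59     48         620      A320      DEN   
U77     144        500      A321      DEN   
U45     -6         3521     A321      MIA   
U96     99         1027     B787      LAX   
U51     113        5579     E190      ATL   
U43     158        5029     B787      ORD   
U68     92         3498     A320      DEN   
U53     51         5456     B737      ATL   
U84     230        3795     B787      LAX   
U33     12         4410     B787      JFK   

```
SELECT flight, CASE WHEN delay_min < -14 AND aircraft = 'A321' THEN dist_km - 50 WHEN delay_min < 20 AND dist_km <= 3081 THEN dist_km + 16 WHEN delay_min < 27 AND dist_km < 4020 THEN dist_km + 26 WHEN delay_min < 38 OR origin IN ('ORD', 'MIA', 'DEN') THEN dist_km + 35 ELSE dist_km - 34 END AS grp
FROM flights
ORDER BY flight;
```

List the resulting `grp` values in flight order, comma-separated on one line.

flight=U33: delay_min < 38 OR origin IN ('ORD', 'MIA', 'DEN') → 4445
flight=U43: delay_min < 38 OR origin IN ('ORD', 'MIA', 'DEN') → 5064
flight=U45: delay_min < 27 AND dist_km < 4020 → 3547
flight=U47: ELSE → 483
flight=U51: ELSE → 5545
flight=U53: ELSE → 5422
flight=U59: delay_min < 38 OR origin IN ('ORD', 'MIA', 'DEN') → 655
flight=U68: delay_min < 38 OR origin IN ('ORD', 'MIA', 'DEN') → 3533
flight=U77: delay_min < 38 OR origin IN ('ORD', 'MIA', 'DEN') → 535
flight=U84: ELSE → 3761
flight=U96: ELSE → 993

4445, 5064, 3547, 483, 5545, 5422, 655, 3533, 535, 3761, 993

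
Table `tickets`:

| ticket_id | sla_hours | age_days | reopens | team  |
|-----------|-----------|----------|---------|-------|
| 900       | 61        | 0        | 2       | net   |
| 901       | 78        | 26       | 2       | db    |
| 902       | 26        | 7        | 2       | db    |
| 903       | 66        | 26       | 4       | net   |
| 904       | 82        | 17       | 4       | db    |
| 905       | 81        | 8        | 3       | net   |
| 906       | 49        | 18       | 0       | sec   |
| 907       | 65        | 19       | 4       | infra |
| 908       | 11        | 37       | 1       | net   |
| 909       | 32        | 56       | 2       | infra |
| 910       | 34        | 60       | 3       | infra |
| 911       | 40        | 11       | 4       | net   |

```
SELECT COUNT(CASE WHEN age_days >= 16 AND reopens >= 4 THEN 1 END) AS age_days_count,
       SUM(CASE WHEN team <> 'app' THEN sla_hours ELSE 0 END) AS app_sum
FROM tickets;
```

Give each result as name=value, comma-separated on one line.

age_days_count=3, app_sum=625

[age_days_count: age_days >= 16 AND reopens >= 4]
ticket_id=900: ✗
ticket_id=901: ✗
ticket_id=902: ✗
ticket_id=903: ✓ → 1
ticket_id=904: ✓ → 1
ticket_id=905: ✗
ticket_id=906: ✗
ticket_id=907: ✓ → 1
ticket_id=908: ✗
ticket_id=909: ✗
ticket_id=910: ✗
ticket_id=911: ✗
age_days_count = COUNT(1, 1, 1) = 3
—
[app_sum: team <> 'app']
ticket_id=900: ✓ → 61
ticket_id=901: ✓ → 78
ticket_id=902: ✓ → 26
ticket_id=903: ✓ → 66
ticket_id=904: ✓ → 82
ticket_id=905: ✓ → 81
ticket_id=906: ✓ → 49
ticket_id=907: ✓ → 65
ticket_id=908: ✓ → 11
ticket_id=909: ✓ → 32
ticket_id=910: ✓ → 34
ticket_id=911: ✓ → 40
app_sum = 61 + 78 + 26 + 66 + 82 + 81 + 49 + 65 + 11 + 32 + 34 + 40 = 625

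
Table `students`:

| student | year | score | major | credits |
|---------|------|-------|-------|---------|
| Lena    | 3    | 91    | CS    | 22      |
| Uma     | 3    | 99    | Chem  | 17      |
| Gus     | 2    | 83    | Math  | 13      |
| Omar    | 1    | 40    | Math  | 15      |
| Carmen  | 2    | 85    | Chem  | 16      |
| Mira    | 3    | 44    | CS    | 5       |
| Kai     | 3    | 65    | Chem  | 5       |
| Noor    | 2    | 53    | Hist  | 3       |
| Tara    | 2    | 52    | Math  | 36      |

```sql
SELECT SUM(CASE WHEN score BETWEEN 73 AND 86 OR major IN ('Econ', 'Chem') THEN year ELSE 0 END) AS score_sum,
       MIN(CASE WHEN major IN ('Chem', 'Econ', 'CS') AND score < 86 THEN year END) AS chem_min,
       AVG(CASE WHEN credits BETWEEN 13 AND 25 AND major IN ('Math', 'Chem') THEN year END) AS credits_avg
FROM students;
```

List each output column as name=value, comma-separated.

[score_sum: score BETWEEN 73 AND 86 OR major IN ('Econ', 'Chem')]
student=Lena: ✗
student=Uma: ✓ → 3
student=Gus: ✓ → 2
student=Omar: ✗
student=Carmen: ✓ → 2
student=Mira: ✗
student=Kai: ✓ → 3
student=Noor: ✗
student=Tara: ✗
score_sum = 3 + 2 + 2 + 3 = 10
—
[chem_min: major IN ('Chem', 'Econ', 'CS') AND score < 86]
student=Lena: ✗
student=Uma: ✗
student=Gus: ✗
student=Omar: ✗
student=Carmen: ✓ → 2
student=Mira: ✓ → 3
student=Kai: ✓ → 3
student=Noor: ✗
student=Tara: ✗
chem_min = MIN(2, 3, 3) = 2
—
[credits_avg: credits BETWEEN 13 AND 25 AND major IN ('Math', 'Chem')]
student=Lena: ✗
student=Uma: ✓ → 3
student=Gus: ✓ → 2
student=Omar: ✓ → 1
student=Carmen: ✓ → 2
student=Mira: ✗
student=Kai: ✗
student=Noor: ✗
student=Tara: ✗
credits_avg = (3 + 2 + 1 + 2) / 4 = 2

score_sum=10, chem_min=2, credits_avg=2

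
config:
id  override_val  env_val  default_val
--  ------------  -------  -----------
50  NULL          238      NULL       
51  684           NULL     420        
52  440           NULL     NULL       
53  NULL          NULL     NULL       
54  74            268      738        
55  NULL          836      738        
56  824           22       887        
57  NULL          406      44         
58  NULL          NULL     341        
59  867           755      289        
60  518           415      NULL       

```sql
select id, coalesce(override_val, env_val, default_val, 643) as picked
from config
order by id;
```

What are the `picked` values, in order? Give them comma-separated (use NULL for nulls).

238, 684, 440, 643, 74, 836, 824, 406, 341, 867, 518

id=50: override_val=NULL, env_val=238 → 238
id=51: override_val=684 → 684
id=52: override_val=440 → 440
id=53: override_val=NULL, env_val=NULL, default_val=NULL, → literal 643 → 643
id=54: override_val=74 → 74
id=55: override_val=NULL, env_val=836 → 836
id=56: override_val=824 → 824
id=57: override_val=NULL, env_val=406 → 406
id=58: override_val=NULL, env_val=NULL, default_val=341 → 341
id=59: override_val=867 → 867
id=60: override_val=518 → 518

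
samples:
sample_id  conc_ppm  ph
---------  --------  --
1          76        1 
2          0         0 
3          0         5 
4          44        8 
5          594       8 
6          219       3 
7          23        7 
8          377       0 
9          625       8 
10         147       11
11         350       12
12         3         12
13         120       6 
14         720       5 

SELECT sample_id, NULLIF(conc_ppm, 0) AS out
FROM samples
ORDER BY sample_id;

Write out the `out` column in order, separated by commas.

sample_id=1: conc_ppm=76 vs 0: differ → 76
sample_id=2: conc_ppm=0 vs 0: equal → NULL
sample_id=3: conc_ppm=0 vs 0: equal → NULL
sample_id=4: conc_ppm=44 vs 0: differ → 44
sample_id=5: conc_ppm=594 vs 0: differ → 594
sample_id=6: conc_ppm=219 vs 0: differ → 219
sample_id=7: conc_ppm=23 vs 0: differ → 23
sample_id=8: conc_ppm=377 vs 0: differ → 377
sample_id=9: conc_ppm=625 vs 0: differ → 625
sample_id=10: conc_ppm=147 vs 0: differ → 147
sample_id=11: conc_ppm=350 vs 0: differ → 350
sample_id=12: conc_ppm=3 vs 0: differ → 3
sample_id=13: conc_ppm=120 vs 0: differ → 120
sample_id=14: conc_ppm=720 vs 0: differ → 720

76, NULL, NULL, 44, 594, 219, 23, 377, 625, 147, 350, 3, 120, 720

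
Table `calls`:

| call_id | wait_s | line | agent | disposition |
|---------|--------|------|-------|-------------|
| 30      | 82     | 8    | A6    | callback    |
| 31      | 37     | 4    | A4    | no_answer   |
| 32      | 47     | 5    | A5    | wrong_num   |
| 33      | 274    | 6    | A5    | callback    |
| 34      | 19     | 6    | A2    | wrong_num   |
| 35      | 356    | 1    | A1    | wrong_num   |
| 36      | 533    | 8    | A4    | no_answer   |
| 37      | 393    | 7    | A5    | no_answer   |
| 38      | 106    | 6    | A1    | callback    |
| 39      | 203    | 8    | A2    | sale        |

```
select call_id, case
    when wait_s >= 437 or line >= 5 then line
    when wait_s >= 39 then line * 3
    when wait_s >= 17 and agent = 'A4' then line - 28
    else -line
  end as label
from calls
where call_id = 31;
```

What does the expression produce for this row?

call_id = 31: wait_s=37, line=4, agent=A4, disposition=no_answer.
wait_s >= 437 or line >= 5 → false
wait_s >= 39 → false
wait_s >= 17 and agent = 'A4' → true → -24

-24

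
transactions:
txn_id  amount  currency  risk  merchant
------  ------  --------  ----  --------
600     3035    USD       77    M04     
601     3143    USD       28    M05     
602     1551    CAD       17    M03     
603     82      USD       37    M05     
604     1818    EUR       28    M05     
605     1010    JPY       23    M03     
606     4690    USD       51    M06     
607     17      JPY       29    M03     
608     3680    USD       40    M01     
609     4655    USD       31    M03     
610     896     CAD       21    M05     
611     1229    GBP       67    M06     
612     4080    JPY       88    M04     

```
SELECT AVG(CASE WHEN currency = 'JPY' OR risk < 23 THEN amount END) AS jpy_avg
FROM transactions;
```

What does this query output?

1510.8

txn_id=600: ✗
txn_id=601: ✗
txn_id=602: ✓ → 1551
txn_id=603: ✗
txn_id=604: ✗
txn_id=605: ✓ → 1010
txn_id=606: ✗
txn_id=607: ✓ → 17
txn_id=608: ✗
txn_id=609: ✗
txn_id=610: ✓ → 896
txn_id=611: ✗
txn_id=612: ✓ → 4080
jpy_avg = (1551 + 1010 + 17 + 896 + 4080) / 5 = 1510.8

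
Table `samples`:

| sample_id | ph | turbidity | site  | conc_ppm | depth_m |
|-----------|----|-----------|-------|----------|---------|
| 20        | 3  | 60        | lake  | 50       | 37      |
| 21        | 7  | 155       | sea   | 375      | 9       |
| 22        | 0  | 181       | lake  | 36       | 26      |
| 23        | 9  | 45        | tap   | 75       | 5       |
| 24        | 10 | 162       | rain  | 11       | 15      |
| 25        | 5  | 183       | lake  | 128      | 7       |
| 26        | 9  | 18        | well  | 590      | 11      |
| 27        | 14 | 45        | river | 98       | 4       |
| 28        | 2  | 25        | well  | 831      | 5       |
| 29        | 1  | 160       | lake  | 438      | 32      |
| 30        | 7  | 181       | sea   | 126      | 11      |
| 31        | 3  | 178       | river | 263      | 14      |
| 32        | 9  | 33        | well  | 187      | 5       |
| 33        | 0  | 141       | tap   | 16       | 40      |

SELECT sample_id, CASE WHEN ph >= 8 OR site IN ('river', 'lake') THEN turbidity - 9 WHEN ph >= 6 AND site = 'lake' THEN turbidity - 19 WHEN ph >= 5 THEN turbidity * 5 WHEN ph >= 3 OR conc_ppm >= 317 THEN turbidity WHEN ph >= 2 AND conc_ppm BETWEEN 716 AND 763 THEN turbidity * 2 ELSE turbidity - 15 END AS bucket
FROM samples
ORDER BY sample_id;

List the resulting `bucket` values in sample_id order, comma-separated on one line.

sample_id=20: ph >= 8 OR site IN ('river', 'lake') → 51
sample_id=21: ph >= 5 → 775
sample_id=22: ph >= 8 OR site IN ('river', 'lake') → 172
sample_id=23: ph >= 8 OR site IN ('river', 'lake') → 36
sample_id=24: ph >= 8 OR site IN ('river', 'lake') → 153
sample_id=25: ph >= 8 OR site IN ('river', 'lake') → 174
sample_id=26: ph >= 8 OR site IN ('river', 'lake') → 9
sample_id=27: ph >= 8 OR site IN ('river', 'lake') → 36
sample_id=28: ph >= 3 OR conc_ppm >= 317 → 25
sample_id=29: ph >= 8 OR site IN ('river', 'lake') → 151
sample_id=30: ph >= 5 → 905
sample_id=31: ph >= 8 OR site IN ('river', 'lake') → 169
sample_id=32: ph >= 8 OR site IN ('river', 'lake') → 24
sample_id=33: ELSE → 126

51, 775, 172, 36, 153, 174, 9, 36, 25, 151, 905, 169, 24, 126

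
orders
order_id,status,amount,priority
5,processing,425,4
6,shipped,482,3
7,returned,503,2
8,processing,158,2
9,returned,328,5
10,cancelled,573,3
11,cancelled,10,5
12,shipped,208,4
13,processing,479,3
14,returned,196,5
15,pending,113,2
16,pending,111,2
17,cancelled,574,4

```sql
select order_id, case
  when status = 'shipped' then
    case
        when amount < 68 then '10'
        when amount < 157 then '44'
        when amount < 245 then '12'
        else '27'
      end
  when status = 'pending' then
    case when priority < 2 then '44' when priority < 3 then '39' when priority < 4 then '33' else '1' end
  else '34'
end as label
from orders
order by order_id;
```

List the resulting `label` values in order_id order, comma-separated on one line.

order_id=5: status='processing' → outer ELSE → 34
order_id=6: status='shipped' → inner[ELSE] → 27
order_id=7: status='returned' → outer ELSE → 34
order_id=8: status='processing' → outer ELSE → 34
order_id=9: status='returned' → outer ELSE → 34
order_id=10: status='cancelled' → outer ELSE → 34
order_id=11: status='cancelled' → outer ELSE → 34
order_id=12: status='shipped' → inner[amount < 245] → 12
order_id=13: status='processing' → outer ELSE → 34
order_id=14: status='returned' → outer ELSE → 34
order_id=15: status='pending' → inner[priority < 3] → 39
order_id=16: status='pending' → inner[priority < 3] → 39
order_id=17: status='cancelled' → outer ELSE → 34

34, 27, 34, 34, 34, 34, 34, 12, 34, 34, 39, 39, 34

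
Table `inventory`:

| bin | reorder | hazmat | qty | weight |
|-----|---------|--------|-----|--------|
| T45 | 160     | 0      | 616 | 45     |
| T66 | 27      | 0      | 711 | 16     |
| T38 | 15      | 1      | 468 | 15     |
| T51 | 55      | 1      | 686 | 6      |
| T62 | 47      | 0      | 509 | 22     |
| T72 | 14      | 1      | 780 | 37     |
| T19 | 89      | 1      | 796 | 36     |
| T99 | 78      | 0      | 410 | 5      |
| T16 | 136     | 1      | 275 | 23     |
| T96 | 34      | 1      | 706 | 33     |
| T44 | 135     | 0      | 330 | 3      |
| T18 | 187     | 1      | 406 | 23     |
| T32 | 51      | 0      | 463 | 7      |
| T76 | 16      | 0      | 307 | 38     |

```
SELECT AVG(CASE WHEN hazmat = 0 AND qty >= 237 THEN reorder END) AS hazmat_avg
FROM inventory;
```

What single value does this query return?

73.4285714286

bin=T45: ✓ → 160
bin=T66: ✓ → 27
bin=T38: ✗
bin=T51: ✗
bin=T62: ✓ → 47
bin=T72: ✗
bin=T19: ✗
bin=T99: ✓ → 78
bin=T16: ✗
bin=T96: ✗
bin=T44: ✓ → 135
bin=T18: ✗
bin=T32: ✓ → 51
bin=T76: ✓ → 16
hazmat_avg = (160 + 27 + 47 + 78 + 135 + 51 + 16) / 7 = 73.4285714286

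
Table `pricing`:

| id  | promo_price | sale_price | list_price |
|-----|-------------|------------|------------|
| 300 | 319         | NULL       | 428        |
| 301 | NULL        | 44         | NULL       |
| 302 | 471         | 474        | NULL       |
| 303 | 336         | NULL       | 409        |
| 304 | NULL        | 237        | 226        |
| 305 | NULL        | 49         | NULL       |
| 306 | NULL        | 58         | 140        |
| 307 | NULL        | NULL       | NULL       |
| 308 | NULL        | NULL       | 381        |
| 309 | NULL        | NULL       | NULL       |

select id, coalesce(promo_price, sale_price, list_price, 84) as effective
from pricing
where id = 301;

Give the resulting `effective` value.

id = 301: promo_price=NULL, sale_price=44, list_price=NULL.
promo_price=NULL, sale_price=44 → 44

44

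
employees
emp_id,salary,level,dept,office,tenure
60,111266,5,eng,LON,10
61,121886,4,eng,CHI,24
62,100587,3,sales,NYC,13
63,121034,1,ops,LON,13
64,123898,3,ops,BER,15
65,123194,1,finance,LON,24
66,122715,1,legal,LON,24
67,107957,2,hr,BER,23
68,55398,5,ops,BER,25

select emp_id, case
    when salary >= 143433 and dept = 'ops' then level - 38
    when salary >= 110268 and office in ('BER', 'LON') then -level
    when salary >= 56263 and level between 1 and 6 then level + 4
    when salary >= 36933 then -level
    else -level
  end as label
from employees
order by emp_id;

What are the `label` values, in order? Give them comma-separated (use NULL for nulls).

emp_id=60: salary >= 110268 and office in ('BER', 'LON') → -5
emp_id=61: salary >= 56263 and level between 1 and 6 → 8
emp_id=62: salary >= 56263 and level between 1 and 6 → 7
emp_id=63: salary >= 110268 and office in ('BER', 'LON') → -1
emp_id=64: salary >= 110268 and office in ('BER', 'LON') → -3
emp_id=65: salary >= 110268 and office in ('BER', 'LON') → -1
emp_id=66: salary >= 110268 and office in ('BER', 'LON') → -1
emp_id=67: salary >= 56263 and level between 1 and 6 → 6
emp_id=68: salary >= 36933 → -5

-5, 8, 7, -1, -3, -1, -1, 6, -5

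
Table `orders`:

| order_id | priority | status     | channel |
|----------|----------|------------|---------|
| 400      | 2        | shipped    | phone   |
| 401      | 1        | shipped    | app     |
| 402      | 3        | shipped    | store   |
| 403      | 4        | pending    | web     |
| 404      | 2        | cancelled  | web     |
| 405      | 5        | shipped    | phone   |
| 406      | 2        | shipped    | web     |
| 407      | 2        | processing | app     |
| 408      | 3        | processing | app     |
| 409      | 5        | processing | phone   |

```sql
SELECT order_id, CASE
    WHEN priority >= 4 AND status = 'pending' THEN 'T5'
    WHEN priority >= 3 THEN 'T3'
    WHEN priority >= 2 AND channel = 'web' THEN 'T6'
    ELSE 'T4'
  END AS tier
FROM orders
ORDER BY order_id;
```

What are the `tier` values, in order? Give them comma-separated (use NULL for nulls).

T4, T4, T3, T5, T6, T3, T6, T4, T3, T3

order_id=400: ELSE → T4
order_id=401: ELSE → T4
order_id=402: priority >= 3 → T3
order_id=403: priority >= 4 AND status = 'pending' → T5
order_id=404: priority >= 2 AND channel = 'web' → T6
order_id=405: priority >= 3 → T3
order_id=406: priority >= 2 AND channel = 'web' → T6
order_id=407: ELSE → T4
order_id=408: priority >= 3 → T3
order_id=409: priority >= 3 → T3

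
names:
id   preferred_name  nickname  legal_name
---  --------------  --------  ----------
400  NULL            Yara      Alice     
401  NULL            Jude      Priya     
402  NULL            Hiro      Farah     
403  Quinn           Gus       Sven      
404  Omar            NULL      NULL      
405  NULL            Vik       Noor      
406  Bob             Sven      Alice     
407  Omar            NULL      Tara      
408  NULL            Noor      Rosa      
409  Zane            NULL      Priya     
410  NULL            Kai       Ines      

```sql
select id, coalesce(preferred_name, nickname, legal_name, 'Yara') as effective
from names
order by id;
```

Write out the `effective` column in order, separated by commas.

id=400: preferred_name=NULL, nickname=Yara → Yara
id=401: preferred_name=NULL, nickname=Jude → Jude
id=402: preferred_name=NULL, nickname=Hiro → Hiro
id=403: preferred_name=Quinn → Quinn
id=404: preferred_name=Omar → Omar
id=405: preferred_name=NULL, nickname=Vik → Vik
id=406: preferred_name=Bob → Bob
id=407: preferred_name=Omar → Omar
id=408: preferred_name=NULL, nickname=Noor → Noor
id=409: preferred_name=Zane → Zane
id=410: preferred_name=NULL, nickname=Kai → Kai

Yara, Jude, Hiro, Quinn, Omar, Vik, Bob, Omar, Noor, Zane, Kai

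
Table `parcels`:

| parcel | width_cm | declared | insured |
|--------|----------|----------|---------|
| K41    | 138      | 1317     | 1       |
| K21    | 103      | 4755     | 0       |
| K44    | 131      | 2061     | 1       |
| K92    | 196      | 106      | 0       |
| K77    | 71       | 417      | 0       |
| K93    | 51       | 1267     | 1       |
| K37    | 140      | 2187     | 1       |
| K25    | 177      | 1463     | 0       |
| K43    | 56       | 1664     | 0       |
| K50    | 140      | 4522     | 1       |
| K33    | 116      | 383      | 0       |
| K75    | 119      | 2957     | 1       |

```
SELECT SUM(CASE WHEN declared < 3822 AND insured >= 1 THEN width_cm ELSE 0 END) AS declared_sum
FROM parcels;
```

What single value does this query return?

parcel=K41: ✓ → 138
parcel=K21: ✗
parcel=K44: ✓ → 131
parcel=K92: ✗
parcel=K77: ✗
parcel=K93: ✓ → 51
parcel=K37: ✓ → 140
parcel=K25: ✗
parcel=K43: ✗
parcel=K50: ✗
parcel=K33: ✗
parcel=K75: ✓ → 119
declared_sum = 138 + 131 + 51 + 140 + 119 = 579

579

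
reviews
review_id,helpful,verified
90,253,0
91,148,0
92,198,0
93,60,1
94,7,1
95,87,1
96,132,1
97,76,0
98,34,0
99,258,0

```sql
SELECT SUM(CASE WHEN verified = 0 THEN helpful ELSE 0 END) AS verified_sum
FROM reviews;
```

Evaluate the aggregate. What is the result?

review_id=90: ✓ → 253
review_id=91: ✓ → 148
review_id=92: ✓ → 198
review_id=93: ✗
review_id=94: ✗
review_id=95: ✗
review_id=96: ✗
review_id=97: ✓ → 76
review_id=98: ✓ → 34
review_id=99: ✓ → 258
verified_sum = 253 + 148 + 198 + 76 + 34 + 258 = 967

967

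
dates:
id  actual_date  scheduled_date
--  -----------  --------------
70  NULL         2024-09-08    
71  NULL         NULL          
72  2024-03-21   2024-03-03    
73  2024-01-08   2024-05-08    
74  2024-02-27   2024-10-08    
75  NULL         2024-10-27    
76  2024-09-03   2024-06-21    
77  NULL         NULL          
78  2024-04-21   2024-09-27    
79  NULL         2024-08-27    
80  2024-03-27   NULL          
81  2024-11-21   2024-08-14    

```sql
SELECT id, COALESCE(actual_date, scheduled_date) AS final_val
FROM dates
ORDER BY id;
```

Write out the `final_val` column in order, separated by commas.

id=70: actual_date=NULL, scheduled_date=2024-09-08 → 2024-09-08
id=71: actual_date=NULL, scheduled_date=NULL (all NULL) → NULL
id=72: actual_date=2024-03-21 → 2024-03-21
id=73: actual_date=2024-01-08 → 2024-01-08
id=74: actual_date=2024-02-27 → 2024-02-27
id=75: actual_date=NULL, scheduled_date=2024-10-27 → 2024-10-27
id=76: actual_date=2024-09-03 → 2024-09-03
id=77: actual_date=NULL, scheduled_date=NULL (all NULL) → NULL
id=78: actual_date=2024-04-21 → 2024-04-21
id=79: actual_date=NULL, scheduled_date=2024-08-27 → 2024-08-27
id=80: actual_date=2024-03-27 → 2024-03-27
id=81: actual_date=2024-11-21 → 2024-11-21

2024-09-08, NULL, 2024-03-21, 2024-01-08, 2024-02-27, 2024-10-27, 2024-09-03, NULL, 2024-04-21, 2024-08-27, 2024-03-27, 2024-11-21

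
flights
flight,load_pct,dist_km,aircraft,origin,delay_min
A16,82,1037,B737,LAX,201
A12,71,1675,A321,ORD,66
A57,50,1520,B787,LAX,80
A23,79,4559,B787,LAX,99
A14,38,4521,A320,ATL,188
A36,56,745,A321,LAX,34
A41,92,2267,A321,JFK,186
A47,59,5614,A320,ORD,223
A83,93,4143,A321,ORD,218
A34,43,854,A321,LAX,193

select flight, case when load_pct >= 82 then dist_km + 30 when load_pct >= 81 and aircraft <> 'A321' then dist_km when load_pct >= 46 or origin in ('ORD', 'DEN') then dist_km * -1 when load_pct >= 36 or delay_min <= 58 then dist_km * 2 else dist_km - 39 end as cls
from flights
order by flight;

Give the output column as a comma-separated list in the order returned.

-1675, 9042, 1067, -4559, 1708, -745, 2297, -5614, -1520, 4173

flight=A12: load_pct >= 46 or origin in ('ORD', 'DEN') → -1675
flight=A14: load_pct >= 36 or delay_min <= 58 → 9042
flight=A16: load_pct >= 82 → 1067
flight=A23: load_pct >= 46 or origin in ('ORD', 'DEN') → -4559
flight=A34: load_pct >= 36 or delay_min <= 58 → 1708
flight=A36: load_pct >= 46 or origin in ('ORD', 'DEN') → -745
flight=A41: load_pct >= 82 → 2297
flight=A47: load_pct >= 46 or origin in ('ORD', 'DEN') → -5614
flight=A57: load_pct >= 46 or origin in ('ORD', 'DEN') → -1520
flight=A83: load_pct >= 82 → 4173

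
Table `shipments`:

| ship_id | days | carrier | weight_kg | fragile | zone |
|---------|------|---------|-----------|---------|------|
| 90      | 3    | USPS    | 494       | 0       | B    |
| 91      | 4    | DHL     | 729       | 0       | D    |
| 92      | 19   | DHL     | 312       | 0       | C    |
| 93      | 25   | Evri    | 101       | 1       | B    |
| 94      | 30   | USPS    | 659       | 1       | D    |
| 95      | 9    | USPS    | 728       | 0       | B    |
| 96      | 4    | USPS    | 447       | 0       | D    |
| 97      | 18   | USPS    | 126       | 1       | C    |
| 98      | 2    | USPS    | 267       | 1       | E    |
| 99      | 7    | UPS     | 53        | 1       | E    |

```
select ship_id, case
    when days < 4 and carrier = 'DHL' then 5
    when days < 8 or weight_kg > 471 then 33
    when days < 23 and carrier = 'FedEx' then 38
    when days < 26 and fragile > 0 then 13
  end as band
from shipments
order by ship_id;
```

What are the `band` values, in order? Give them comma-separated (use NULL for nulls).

33, 33, NULL, 13, 33, 33, 33, 13, 33, 33

ship_id=90: days < 8 or weight_kg > 471 → 33
ship_id=91: days < 8 or weight_kg > 471 → 33
ship_id=92: (no match → NULL) → NULL
ship_id=93: days < 26 and fragile > 0 → 13
ship_id=94: days < 8 or weight_kg > 471 → 33
ship_id=95: days < 8 or weight_kg > 471 → 33
ship_id=96: days < 8 or weight_kg > 471 → 33
ship_id=97: days < 26 and fragile > 0 → 13
ship_id=98: days < 8 or weight_kg > 471 → 33
ship_id=99: days < 8 or weight_kg > 471 → 33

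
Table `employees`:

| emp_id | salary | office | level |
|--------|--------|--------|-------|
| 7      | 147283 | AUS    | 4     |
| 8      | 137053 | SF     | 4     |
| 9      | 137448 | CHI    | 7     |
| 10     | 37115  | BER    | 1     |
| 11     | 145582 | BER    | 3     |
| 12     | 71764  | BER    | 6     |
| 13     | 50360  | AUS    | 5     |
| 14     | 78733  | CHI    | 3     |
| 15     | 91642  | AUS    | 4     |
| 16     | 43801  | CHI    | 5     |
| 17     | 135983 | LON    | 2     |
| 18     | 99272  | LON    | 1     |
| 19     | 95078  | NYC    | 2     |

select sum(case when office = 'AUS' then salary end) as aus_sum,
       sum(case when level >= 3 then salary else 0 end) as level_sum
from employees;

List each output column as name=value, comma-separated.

aus_sum=289285, level_sum=903666

[aus_sum: office = 'AUS']
emp_id=7: ✓ → 147283
emp_id=8: ✗
emp_id=9: ✗
emp_id=10: ✗
emp_id=11: ✗
emp_id=12: ✗
emp_id=13: ✓ → 50360
emp_id=14: ✗
emp_id=15: ✓ → 91642
emp_id=16: ✗
emp_id=17: ✗
emp_id=18: ✗
emp_id=19: ✗
aus_sum = 147283 + 50360 + 91642 = 289285
—
[level_sum: level >= 3]
emp_id=7: ✓ → 147283
emp_id=8: ✓ → 137053
emp_id=9: ✓ → 137448
emp_id=10: ✗
emp_id=11: ✓ → 145582
emp_id=12: ✓ → 71764
emp_id=13: ✓ → 50360
emp_id=14: ✓ → 78733
emp_id=15: ✓ → 91642
emp_id=16: ✓ → 43801
emp_id=17: ✗
emp_id=18: ✗
emp_id=19: ✗
level_sum = 147283 + 137053 + 137448 + 145582 + 71764 + 50360 + 78733 + 91642 + 43801 = 903666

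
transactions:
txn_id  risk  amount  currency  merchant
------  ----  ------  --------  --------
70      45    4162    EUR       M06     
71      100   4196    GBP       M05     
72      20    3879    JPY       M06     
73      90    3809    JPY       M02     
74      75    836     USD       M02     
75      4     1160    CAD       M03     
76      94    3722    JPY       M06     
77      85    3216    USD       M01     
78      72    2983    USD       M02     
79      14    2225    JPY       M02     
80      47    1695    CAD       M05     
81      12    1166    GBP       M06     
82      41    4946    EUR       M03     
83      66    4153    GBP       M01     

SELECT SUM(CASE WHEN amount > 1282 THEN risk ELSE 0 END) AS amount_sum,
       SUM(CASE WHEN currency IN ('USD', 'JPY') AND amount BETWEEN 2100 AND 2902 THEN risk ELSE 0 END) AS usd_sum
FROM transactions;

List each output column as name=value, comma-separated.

amount_sum=674, usd_sum=14

[amount_sum: amount > 1282]
txn_id=70: ✓ → 45
txn_id=71: ✓ → 100
txn_id=72: ✓ → 20
txn_id=73: ✓ → 90
txn_id=74: ✗
txn_id=75: ✗
txn_id=76: ✓ → 94
txn_id=77: ✓ → 85
txn_id=78: ✓ → 72
txn_id=79: ✓ → 14
txn_id=80: ✓ → 47
txn_id=81: ✗
txn_id=82: ✓ → 41
txn_id=83: ✓ → 66
amount_sum = 45 + 100 + 20 + 90 + 94 + 85 + 72 + 14 + 47 + 41 + 66 = 674
—
[usd_sum: currency IN ('USD', 'JPY') AND amount BETWEEN 2100 AND 2902]
txn_id=70: ✗
txn_id=71: ✗
txn_id=72: ✗
txn_id=73: ✗
txn_id=74: ✗
txn_id=75: ✗
txn_id=76: ✗
txn_id=77: ✗
txn_id=78: ✗
txn_id=79: ✓ → 14
txn_id=80: ✗
txn_id=81: ✗
txn_id=82: ✗
txn_id=83: ✗
usd_sum = 14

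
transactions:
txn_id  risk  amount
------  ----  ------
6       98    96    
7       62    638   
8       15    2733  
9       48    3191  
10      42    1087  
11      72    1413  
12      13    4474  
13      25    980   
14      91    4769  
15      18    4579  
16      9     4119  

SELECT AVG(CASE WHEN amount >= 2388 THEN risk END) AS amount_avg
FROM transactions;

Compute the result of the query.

txn_id=6: ✗
txn_id=7: ✗
txn_id=8: ✓ → 15
txn_id=9: ✓ → 48
txn_id=10: ✗
txn_id=11: ✗
txn_id=12: ✓ → 13
txn_id=13: ✗
txn_id=14: ✓ → 91
txn_id=15: ✓ → 18
txn_id=16: ✓ → 9
amount_avg = (15 + 48 + 13 + 91 + 18 + 9) / 6 = 32.3333333333

32.3333333333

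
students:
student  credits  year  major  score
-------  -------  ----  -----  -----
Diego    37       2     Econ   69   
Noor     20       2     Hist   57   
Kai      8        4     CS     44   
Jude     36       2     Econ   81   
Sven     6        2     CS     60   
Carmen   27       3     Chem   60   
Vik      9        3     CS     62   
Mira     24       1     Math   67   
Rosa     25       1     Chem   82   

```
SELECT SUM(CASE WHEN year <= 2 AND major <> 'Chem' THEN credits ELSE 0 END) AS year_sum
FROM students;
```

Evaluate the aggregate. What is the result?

123

student=Diego: ✓ → 37
student=Noor: ✓ → 20
student=Kai: ✗
student=Jude: ✓ → 36
student=Sven: ✓ → 6
student=Carmen: ✗
student=Vik: ✗
student=Mira: ✓ → 24
student=Rosa: ✗
year_sum = 37 + 20 + 36 + 6 + 24 = 123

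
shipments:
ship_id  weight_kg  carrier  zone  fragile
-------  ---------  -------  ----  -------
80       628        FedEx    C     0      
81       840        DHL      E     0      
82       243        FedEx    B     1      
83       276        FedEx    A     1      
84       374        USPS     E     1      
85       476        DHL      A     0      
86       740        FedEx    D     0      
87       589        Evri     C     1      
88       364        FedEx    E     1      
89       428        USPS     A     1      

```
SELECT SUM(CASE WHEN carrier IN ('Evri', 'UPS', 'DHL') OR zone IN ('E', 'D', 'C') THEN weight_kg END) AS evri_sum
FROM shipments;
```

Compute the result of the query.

ship_id=80: ✓ → 628
ship_id=81: ✓ → 840
ship_id=82: ✗
ship_id=83: ✗
ship_id=84: ✓ → 374
ship_id=85: ✓ → 476
ship_id=86: ✓ → 740
ship_id=87: ✓ → 589
ship_id=88: ✓ → 364
ship_id=89: ✗
evri_sum = 628 + 840 + 374 + 476 + 740 + 589 + 364 = 4011

4011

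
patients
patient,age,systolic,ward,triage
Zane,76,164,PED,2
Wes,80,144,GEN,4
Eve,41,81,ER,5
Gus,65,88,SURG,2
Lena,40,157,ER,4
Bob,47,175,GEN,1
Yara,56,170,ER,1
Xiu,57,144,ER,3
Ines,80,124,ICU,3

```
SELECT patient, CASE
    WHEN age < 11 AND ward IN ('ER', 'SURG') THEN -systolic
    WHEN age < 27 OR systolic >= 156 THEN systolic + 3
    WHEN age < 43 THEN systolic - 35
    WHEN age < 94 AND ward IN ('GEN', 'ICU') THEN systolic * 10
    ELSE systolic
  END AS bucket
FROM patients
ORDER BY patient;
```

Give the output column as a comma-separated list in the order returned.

patient=Bob: age < 27 OR systolic >= 156 → 178
patient=Eve: age < 43 → 46
patient=Gus: ELSE → 88
patient=Ines: age < 94 AND ward IN ('GEN', 'ICU') → 1240
patient=Lena: age < 27 OR systolic >= 156 → 160
patient=Wes: age < 94 AND ward IN ('GEN', 'ICU') → 1440
patient=Xiu: ELSE → 144
patient=Yara: age < 27 OR systolic >= 156 → 173
patient=Zane: age < 27 OR systolic >= 156 → 167

178, 46, 88, 1240, 160, 1440, 144, 173, 167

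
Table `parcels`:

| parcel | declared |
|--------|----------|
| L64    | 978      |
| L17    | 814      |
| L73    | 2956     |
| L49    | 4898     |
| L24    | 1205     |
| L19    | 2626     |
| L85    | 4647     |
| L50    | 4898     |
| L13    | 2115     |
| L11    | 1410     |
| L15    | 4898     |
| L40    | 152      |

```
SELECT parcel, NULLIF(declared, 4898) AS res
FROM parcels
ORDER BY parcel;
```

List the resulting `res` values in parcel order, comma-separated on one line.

parcel=L11: declared=1410 vs 4898: differ → 1410
parcel=L13: declared=2115 vs 4898: differ → 2115
parcel=L15: declared=4898 vs 4898: equal → NULL
parcel=L17: declared=814 vs 4898: differ → 814
parcel=L19: declared=2626 vs 4898: differ → 2626
parcel=L24: declared=1205 vs 4898: differ → 1205
parcel=L40: declared=152 vs 4898: differ → 152
parcel=L49: declared=4898 vs 4898: equal → NULL
parcel=L50: declared=4898 vs 4898: equal → NULL
parcel=L64: declared=978 vs 4898: differ → 978
parcel=L73: declared=2956 vs 4898: differ → 2956
parcel=L85: declared=4647 vs 4898: differ → 4647

1410, 2115, NULL, 814, 2626, 1205, 152, NULL, NULL, 978, 2956, 4647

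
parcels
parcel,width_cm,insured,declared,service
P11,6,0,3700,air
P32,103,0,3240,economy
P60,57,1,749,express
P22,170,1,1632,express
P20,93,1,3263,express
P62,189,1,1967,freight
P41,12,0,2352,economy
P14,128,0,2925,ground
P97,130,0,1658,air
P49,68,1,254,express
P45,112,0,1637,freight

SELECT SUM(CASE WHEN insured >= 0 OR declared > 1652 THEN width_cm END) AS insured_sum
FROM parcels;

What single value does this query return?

parcel=P11: ✓ → 6
parcel=P32: ✓ → 103
parcel=P60: ✓ → 57
parcel=P22: ✓ → 170
parcel=P20: ✓ → 93
parcel=P62: ✓ → 189
parcel=P41: ✓ → 12
parcel=P14: ✓ → 128
parcel=P97: ✓ → 130
parcel=P49: ✓ → 68
parcel=P45: ✓ → 112
insured_sum = 6 + 103 + 57 + 170 + 93 + 189 + 12 + 128 + 130 + 68 + 112 = 1068

1068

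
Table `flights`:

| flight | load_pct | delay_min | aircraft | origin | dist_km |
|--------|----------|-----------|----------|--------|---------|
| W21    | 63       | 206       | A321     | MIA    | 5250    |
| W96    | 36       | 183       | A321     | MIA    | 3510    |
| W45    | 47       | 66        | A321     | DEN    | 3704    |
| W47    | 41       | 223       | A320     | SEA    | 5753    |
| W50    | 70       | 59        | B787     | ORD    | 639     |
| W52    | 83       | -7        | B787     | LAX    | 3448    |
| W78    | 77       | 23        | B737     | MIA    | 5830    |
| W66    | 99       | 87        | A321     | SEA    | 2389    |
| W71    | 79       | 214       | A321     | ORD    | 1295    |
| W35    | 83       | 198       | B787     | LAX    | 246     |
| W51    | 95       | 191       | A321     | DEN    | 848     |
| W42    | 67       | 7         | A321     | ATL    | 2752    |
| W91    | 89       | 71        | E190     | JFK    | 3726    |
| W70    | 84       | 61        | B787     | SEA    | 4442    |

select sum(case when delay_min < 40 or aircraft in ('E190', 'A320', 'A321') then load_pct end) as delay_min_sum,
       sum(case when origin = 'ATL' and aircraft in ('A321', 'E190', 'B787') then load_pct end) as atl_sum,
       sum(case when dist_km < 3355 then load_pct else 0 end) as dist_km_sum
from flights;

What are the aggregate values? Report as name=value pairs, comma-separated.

delay_min_sum=776, atl_sum=67, dist_km_sum=493

[delay_min_sum: delay_min < 40 or aircraft in ('E190', 'A320', 'A321')]
flight=W21: ✓ → 63
flight=W96: ✓ → 36
flight=W45: ✓ → 47
flight=W47: ✓ → 41
flight=W50: ✗
flight=W52: ✓ → 83
flight=W78: ✓ → 77
flight=W66: ✓ → 99
flight=W71: ✓ → 79
flight=W35: ✗
flight=W51: ✓ → 95
flight=W42: ✓ → 67
flight=W91: ✓ → 89
flight=W70: ✗
delay_min_sum = 63 + 36 + 47 + 41 + 83 + 77 + 99 + 79 + 95 + 67 + 89 = 776
—
[atl_sum: origin = 'ATL' and aircraft in ('A321', 'E190', 'B787')]
flight=W21: ✗
flight=W96: ✗
flight=W45: ✗
flight=W47: ✗
flight=W50: ✗
flight=W52: ✗
flight=W78: ✗
flight=W66: ✗
flight=W71: ✗
flight=W35: ✗
flight=W51: ✗
flight=W42: ✓ → 67
flight=W91: ✗
flight=W70: ✗
atl_sum = 67
—
[dist_km_sum: dist_km < 3355]
flight=W21: ✗
flight=W96: ✗
flight=W45: ✗
flight=W47: ✗
flight=W50: ✓ → 70
flight=W52: ✗
flight=W78: ✗
flight=W66: ✓ → 99
flight=W71: ✓ → 79
flight=W35: ✓ → 83
flight=W51: ✓ → 95
flight=W42: ✓ → 67
flight=W91: ✗
flight=W70: ✗
dist_km_sum = 70 + 99 + 79 + 83 + 95 + 67 = 493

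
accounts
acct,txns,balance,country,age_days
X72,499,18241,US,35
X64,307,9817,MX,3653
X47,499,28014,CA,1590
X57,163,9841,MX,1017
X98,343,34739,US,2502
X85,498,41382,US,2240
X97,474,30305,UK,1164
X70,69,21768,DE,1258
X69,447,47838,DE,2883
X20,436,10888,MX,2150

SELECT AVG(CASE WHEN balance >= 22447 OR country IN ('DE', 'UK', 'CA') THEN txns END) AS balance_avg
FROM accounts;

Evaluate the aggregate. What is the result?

acct=X72: ✗
acct=X64: ✗
acct=X47: ✓ → 499
acct=X57: ✗
acct=X98: ✓ → 343
acct=X85: ✓ → 498
acct=X97: ✓ → 474
acct=X70: ✓ → 69
acct=X69: ✓ → 447
acct=X20: ✗
balance_avg = (499 + 343 + 498 + 474 + 69 + 447) / 6 = 388.3333333333

388.3333333333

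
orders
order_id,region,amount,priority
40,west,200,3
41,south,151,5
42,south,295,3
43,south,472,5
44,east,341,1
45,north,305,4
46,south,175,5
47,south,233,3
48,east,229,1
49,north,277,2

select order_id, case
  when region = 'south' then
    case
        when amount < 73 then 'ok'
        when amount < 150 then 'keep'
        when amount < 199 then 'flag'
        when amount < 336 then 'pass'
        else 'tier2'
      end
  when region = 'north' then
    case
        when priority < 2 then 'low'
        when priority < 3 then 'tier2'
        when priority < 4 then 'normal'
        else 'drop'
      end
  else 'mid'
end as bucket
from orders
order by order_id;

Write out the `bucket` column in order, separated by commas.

mid, flag, pass, tier2, mid, drop, flag, pass, mid, tier2

order_id=40: region='west' → outer ELSE → mid
order_id=41: region='south' → inner[amount < 199] → flag
order_id=42: region='south' → inner[amount < 336] → pass
order_id=43: region='south' → inner[ELSE] → tier2
order_id=44: region='east' → outer ELSE → mid
order_id=45: region='north' → inner[ELSE] → drop
order_id=46: region='south' → inner[amount < 199] → flag
order_id=47: region='south' → inner[amount < 336] → pass
order_id=48: region='east' → outer ELSE → mid
order_id=49: region='north' → inner[priority < 3] → tier2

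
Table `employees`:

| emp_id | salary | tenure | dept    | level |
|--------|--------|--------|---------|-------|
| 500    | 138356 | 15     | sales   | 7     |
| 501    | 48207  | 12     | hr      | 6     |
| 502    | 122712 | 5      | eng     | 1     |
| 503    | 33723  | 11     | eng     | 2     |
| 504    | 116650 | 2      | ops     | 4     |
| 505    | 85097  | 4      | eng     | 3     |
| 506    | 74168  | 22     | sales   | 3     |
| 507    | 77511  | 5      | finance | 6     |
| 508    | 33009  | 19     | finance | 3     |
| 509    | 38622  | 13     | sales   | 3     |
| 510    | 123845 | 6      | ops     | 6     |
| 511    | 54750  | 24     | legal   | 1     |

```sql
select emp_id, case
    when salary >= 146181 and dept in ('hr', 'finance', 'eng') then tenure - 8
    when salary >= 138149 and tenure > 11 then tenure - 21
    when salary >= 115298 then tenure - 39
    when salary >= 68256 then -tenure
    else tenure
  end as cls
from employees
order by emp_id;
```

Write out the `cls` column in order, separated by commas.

-6, 12, -34, 11, -37, -4, -22, -5, 19, 13, -33, 24

emp_id=500: salary >= 138149 and tenure > 11 → -6
emp_id=501: ELSE → 12
emp_id=502: salary >= 115298 → -34
emp_id=503: ELSE → 11
emp_id=504: salary >= 115298 → -37
emp_id=505: salary >= 68256 → -4
emp_id=506: salary >= 68256 → -22
emp_id=507: salary >= 68256 → -5
emp_id=508: ELSE → 19
emp_id=509: ELSE → 13
emp_id=510: salary >= 115298 → -33
emp_id=511: ELSE → 24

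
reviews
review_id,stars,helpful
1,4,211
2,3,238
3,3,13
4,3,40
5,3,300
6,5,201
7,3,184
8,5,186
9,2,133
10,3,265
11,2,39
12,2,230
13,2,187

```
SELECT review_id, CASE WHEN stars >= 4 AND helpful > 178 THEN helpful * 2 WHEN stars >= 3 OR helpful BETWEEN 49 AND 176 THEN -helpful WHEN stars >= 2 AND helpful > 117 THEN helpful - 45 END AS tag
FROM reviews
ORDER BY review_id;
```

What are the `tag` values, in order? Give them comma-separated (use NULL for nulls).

review_id=1: stars >= 4 AND helpful > 178 → 422
review_id=2: stars >= 3 OR helpful BETWEEN 49 AND 176 → -238
review_id=3: stars >= 3 OR helpful BETWEEN 49 AND 176 → -13
review_id=4: stars >= 3 OR helpful BETWEEN 49 AND 176 → -40
review_id=5: stars >= 3 OR helpful BETWEEN 49 AND 176 → -300
review_id=6: stars >= 4 AND helpful > 178 → 402
review_id=7: stars >= 3 OR helpful BETWEEN 49 AND 176 → -184
review_id=8: stars >= 4 AND helpful > 178 → 372
review_id=9: stars >= 3 OR helpful BETWEEN 49 AND 176 → -133
review_id=10: stars >= 3 OR helpful BETWEEN 49 AND 176 → -265
review_id=11: (no match → NULL) → NULL
review_id=12: stars >= 2 AND helpful > 117 → 185
review_id=13: stars >= 2 AND helpful > 117 → 142

422, -238, -13, -40, -300, 402, -184, 372, -133, -265, NULL, 185, 142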